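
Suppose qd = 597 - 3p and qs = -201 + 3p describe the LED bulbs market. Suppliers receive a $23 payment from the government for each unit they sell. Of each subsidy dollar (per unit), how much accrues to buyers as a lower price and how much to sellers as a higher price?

Buyers gain $11.5 per unit; sellers gain $11.5 per unit

Pre-subsidy: 597 - 3p = -201 + 3p gives p* = 133, q* = 198.
With the subsidy, sellers receive ps = pb + 23 for each unit, where pb is the price buyers pay.
Supply in terms of pb becomes qs = -201 + 3(pb + 23) = -132 + 3pb. Setting this equal to demand: 597 - 3pb = -132 + 3pb, so pb = 121.5.
Sellers receive ps = 121.5 + 23 = 144.5; q' = 597 − 3·121.5 = 232.5.
Buyers' price falls by p* − pb = 133 − 121.5 = 11.5; sellers' price rises by ps − p* = 144.5 − 133 = 11.5.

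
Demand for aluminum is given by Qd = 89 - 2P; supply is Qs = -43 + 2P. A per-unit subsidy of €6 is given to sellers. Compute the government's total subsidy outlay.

Government cost = €174

Pre-subsidy: 89 - 2P = -43 + 2P gives P* = 33, Q* = 23.
With the subsidy, sellers receive Ps = Pb + 6 for each unit, where Pb is the price buyers pay.
Supply in terms of Pb becomes Qs = -43 + 2(Pb + 6) = -31 + 2Pb. Setting this equal to demand: 89 - 2Pb = -31 + 2Pb, so Pb = 30.
Sellers receive Ps = 30 + 6 = 36; Q' = 89 − 2·30 = 29.
Government outlay = subsidy × quantity = 6 × 29 = 174.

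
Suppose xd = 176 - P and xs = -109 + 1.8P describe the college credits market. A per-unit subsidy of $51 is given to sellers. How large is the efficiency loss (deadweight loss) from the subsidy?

Pre-subsidy: 176 - P = -109 + 1.8P gives P* = 1425/14, x* = 1039/14.
With the subsidy, sellers receive Ps = Pb + 51 for each unit, where Pb is the price buyers pay.
Supply in terms of Pb becomes xs = -109 + 1.8(Pb + 51) = -17.2 + 1.8Pb. Setting this equal to demand: 176 - Pb = -17.2 + 1.8Pb, so Pb = 69.
Sellers receive Ps = 69 + 51 = 120; x' = 176 − 1·69 = 107.
The subsidy expands output by 107 − 1039/14 = 459/14 past the efficient level; on those units the gap between marginal cost and willingness to pay runs from 0 up to 51.
DWL = ½ × 51 × 459/14 = 23409/28.

Deadweight loss = 23409/28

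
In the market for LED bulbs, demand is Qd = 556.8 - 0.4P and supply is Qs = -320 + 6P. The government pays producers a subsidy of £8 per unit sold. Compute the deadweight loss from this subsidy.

Pre-subsidy: 556.8 - 0.4P = -320 + 6P gives P* = 137, Q* = 502.
With the subsidy, sellers receive Ps = Pb + 8 for each unit, where Pb is the price buyers pay.
Supply in terms of Pb becomes Qs = -320 + 6(Pb + 8) = -272 + 6Pb. Setting this equal to demand: 556.8 - 0.4Pb = -272 + 6Pb, so Pb = 129.5.
Sellers receive Ps = 129.5 + 8 = 137.5; Q' = 556.8 − 0.4·129.5 = 505.
The subsidy expands output by 505 − 502 = 3 past the efficient level; on those units the gap between marginal cost and willingness to pay runs from 0 up to 8.
DWL = ½ × 8 × 3 = 12.

Deadweight loss = £12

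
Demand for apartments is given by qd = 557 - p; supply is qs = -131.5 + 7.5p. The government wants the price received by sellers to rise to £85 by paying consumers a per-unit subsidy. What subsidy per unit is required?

At a seller price of 85, quantity supplied is -131.5 + 7.5·85 = 506.
Buyers absorb 506 only when they pay pb with 557 − 1·pb = 506, i.e. pb = 51.
s = ps − pb = 85 − 51 = 34.

Required subsidy s = £34 per unit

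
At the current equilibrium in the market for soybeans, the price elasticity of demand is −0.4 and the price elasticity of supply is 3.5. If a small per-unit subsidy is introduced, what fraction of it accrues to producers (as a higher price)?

For a small subsidy around the equilibrium, the benefit split depends on the relative slopes, which at a point are proportional to the elasticities.
Buyer share = εs/(εs + |εd|) = 3.5/(3.5 + 0.4) = 35/39; seller share = |εd|/(εs + |εd|) = 4/39.
So producers capture 4/39 of the subsidy.

Producer share = 4/39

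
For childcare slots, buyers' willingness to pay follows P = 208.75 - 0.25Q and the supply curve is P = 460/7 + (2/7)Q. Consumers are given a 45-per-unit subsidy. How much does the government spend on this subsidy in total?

Government cost = 15795

Pre-subsidy: 208.75 - 0.25Q = 460/7 + (2/7)Q gives Q* = 267 and P* = 142.
With the rebate, buyers effectively pay Pb = Ps − 45, where Ps is the price sellers receive.
On the curves, Pb = 208.75 - 0.25Q and Ps = 460/7 + (2/7)Q; the wedge Ps − Pb = 45 gives 460/7 + (2/7)Q − (208.75 - 0.25Q) = 45, so Q' = 351.
Then Pb = 208.75 − 0.25·351 = 121 and Ps = 460/7 + (2/7)·351 = 166.
Government outlay = subsidy × quantity = 45 × 351 = 15795.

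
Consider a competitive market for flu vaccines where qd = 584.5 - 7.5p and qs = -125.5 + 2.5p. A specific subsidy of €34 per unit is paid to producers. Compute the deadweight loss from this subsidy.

Deadweight loss = €1083.75

Pre-subsidy: 584.5 - 7.5p = -125.5 + 2.5p gives p* = 71, q* = 52.
With the subsidy, sellers receive ps = pb + 34 for each unit, where pb is the price buyers pay.
Supply in terms of pb becomes qs = -125.5 + 2.5(pb + 34) = -40.5 + 2.5pb. Setting this equal to demand: 584.5 - 7.5pb = -40.5 + 2.5pb, so pb = 62.5.
Sellers receive ps = 62.5 + 34 = 96.5; q' = 584.5 − 7.5·62.5 = 115.75.
The subsidy expands output by 115.75 − 52 = 63.75 past the efficient level; on those units the gap between marginal cost and willingness to pay runs from 0 up to 34.
DWL = ½ × 34 × 63.75 = 1083.75.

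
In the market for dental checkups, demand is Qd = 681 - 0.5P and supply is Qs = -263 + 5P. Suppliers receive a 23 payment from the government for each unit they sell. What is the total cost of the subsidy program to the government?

Government cost = 153226/11

Pre-subsidy: 681 - 0.5P = -263 + 5P gives P* = 1888/11, Q* = 6547/11.
With the subsidy, sellers receive Ps = Pb + 23 for each unit, where Pb is the price buyers pay.
Supply in terms of Pb becomes Qs = -263 + 5(Pb + 23) = -148 + 5Pb. Setting this equal to demand: 681 - 0.5Pb = -148 + 5Pb, so Pb = 1658/11.
Sellers receive Ps = 1658/11 + 23 = 1911/11; Q' = 681 − 0.5·(1658/11) = 6662/11.
Government outlay = subsidy × quantity = 23 × 6662/11 = 153226/11.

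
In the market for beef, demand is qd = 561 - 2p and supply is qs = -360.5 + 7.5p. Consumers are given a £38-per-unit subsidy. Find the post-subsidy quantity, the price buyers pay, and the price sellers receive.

Pre-subsidy: 561 - 2p = -360.5 + 7.5p gives p* = 97, q* = 367.
With the rebate, buyers effectively pay pb = ps − 38, where ps is the price sellers receive.
Demand in terms of ps becomes qd = 561 − 2(ps − 38) = 637 - 2ps. Setting this equal to supply: 637 - 2ps = -360.5 + 7.5ps, so ps = 105.
Buyers pay pb = 105 − 38 = 67; q' = -360.5 + 7.5·105 = 427.

q' = 427; buyers pay £67; sellers receive £105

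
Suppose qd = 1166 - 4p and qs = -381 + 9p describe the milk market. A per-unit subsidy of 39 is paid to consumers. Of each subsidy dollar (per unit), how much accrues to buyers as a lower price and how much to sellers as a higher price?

Pre-subsidy: 1166 - 4p = -381 + 9p gives p* = 119, q* = 690.
With the rebate, buyers effectively pay pb = ps − 39, where ps is the price sellers receive.
Demand in terms of ps becomes qd = 1166 − 4(ps − 39) = 1322 - 4ps. Setting this equal to supply: 1322 - 4ps = -381 + 9ps, so ps = 131.
Buyers pay pb = 131 − 39 = 92; q' = -381 + 9·131 = 798.
Buyers' price falls by p* − pb = 119 − 92 = 27; sellers' price rises by ps − p* = 131 − 119 = 12.

Buyers gain 27 per unit; sellers gain 12 per unit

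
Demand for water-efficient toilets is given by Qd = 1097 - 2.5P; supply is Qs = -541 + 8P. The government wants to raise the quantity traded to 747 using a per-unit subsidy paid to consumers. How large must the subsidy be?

Required subsidy s = 21 per unit

At Q = 747, invert demand for the buyer price: Pb = (1097 − 747)/2.5 = 140; invert supply for the seller price: Ps = (747 − (-541))/8 = 161.
The subsidy must fill the gap: s = Ps − Pb = 161 − 140 = 21.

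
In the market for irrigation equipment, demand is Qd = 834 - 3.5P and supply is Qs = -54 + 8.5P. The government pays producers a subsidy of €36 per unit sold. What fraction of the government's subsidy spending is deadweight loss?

Pre-subsidy: 834 - 3.5P = -54 + 8.5P gives P* = 74, Q* = 575.
With the subsidy, sellers receive Ps = Pb + 36 for each unit, where Pb is the price buyers pay.
Supply in terms of Pb becomes Qs = -54 + 8.5(Pb + 36) = 252 + 8.5Pb. Setting this equal to demand: 834 - 3.5Pb = 252 + 8.5Pb, so Pb = 48.5.
Sellers receive Ps = 48.5 + 36 = 84.5; Q' = 834 − 3.5·48.5 = 664.25.
ΔCS = ½(575 + 664.25)(74 − 48.5) = 15800.4375; ΔPS = ½(575 + 664.25)(84.5 − 74) = 6506.0625.
Government spending = 36 × 664.25 = 23913.
DWL = ½ × 36 × (664.25 − 575) = 1606.5; fraction = 1606.5 / 23913 = 357/5314.

DWL / government spending = 357/5314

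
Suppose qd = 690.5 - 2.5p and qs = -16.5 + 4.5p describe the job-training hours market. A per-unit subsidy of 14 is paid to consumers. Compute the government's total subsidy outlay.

Government cost = 6447

Pre-subsidy: 690.5 - 2.5p = -16.5 + 4.5p gives p* = 101, q* = 438.
With the rebate, buyers effectively pay pb = ps − 14, where ps is the price sellers receive.
Demand in terms of ps becomes qd = 690.5 − 2.5(ps − 14) = 725.5 - 2.5ps. Setting this equal to supply: 725.5 - 2.5ps = -16.5 + 4.5ps, so ps = 106.
Buyers pay pb = 106 − 14 = 92; q' = -16.5 + 4.5·106 = 460.5.
Government outlay = subsidy × quantity = 14 × 460.5 = 6447.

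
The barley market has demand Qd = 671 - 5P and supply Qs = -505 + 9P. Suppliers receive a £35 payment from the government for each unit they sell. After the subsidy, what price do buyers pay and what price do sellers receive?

Buyers pay £61.5; sellers receive £96.5

Pre-subsidy: 671 - 5P = -505 + 9P gives P* = 84, Q* = 251.
With the subsidy, sellers receive Ps = Pb + 35 for each unit, where Pb is the price buyers pay.
Supply in terms of Pb becomes Qs = -505 + 9(Pb + 35) = -190 + 9Pb. Setting this equal to demand: 671 - 5Pb = -190 + 9Pb, so Pb = 61.5.
Sellers receive Ps = 61.5 + 35 = 96.5; Q' = 671 − 5·61.5 = 363.5.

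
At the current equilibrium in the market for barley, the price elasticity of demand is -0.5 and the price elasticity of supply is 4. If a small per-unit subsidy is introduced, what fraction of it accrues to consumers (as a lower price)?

For a small subsidy around the equilibrium, the benefit split depends on the relative slopes, which at a point are proportional to the elasticities.
Buyer share = εs/(εs + |εd|) = 4/(4 + 0.5) = 8/9; seller share = |εd|/(εs + |εd|) = 1/9.

Consumer share = 8/9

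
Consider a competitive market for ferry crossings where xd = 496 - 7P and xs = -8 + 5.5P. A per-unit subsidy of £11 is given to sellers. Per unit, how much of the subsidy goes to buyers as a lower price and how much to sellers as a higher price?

Buyers gain £4.84 per unit; sellers gain £6.16 per unit

Pre-subsidy: 496 - 7P = -8 + 5.5P gives P* = 40.32, x* = 213.76.
With the subsidy, sellers receive Ps = Pb + 11 for each unit, where Pb is the price buyers pay.
Supply in terms of Pb becomes xs = -8 + 5.5(Pb + 11) = 52.5 + 5.5Pb. Setting this equal to demand: 496 - 7Pb = 52.5 + 5.5Pb, so Pb = 35.48.
Sellers receive Ps = 35.48 + 11 = 46.48; x' = 496 − 7·35.48 = 247.64.
Buyers' price falls by P* − Pb = 40.32 − 35.48 = 4.84; sellers' price rises by Ps − P* = 46.48 − 40.32 = 6.16.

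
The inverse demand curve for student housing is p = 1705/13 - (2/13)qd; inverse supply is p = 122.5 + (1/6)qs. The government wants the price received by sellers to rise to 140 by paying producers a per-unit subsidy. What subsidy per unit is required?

Required subsidy s = 25 per unit

At a seller price of 140, quantity supplied is -735 + 6·140 = 105.
Buyers absorb 105 only when they pay pb = 1705/13 − (2/13)·105 = 115.
s = ps − pb = 140 − 115 = 25.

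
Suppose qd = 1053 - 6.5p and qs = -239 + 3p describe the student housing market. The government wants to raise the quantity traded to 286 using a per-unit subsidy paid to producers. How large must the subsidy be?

At q = 286, invert demand for the buyer price: pb = (1053 − 286)/6.5 = 118; invert supply for the seller price: ps = (286 − (-239))/3 = 175.
The subsidy must fill the gap: s = ps − pb = 175 − 118 = 57.

Required subsidy s = 57 per unit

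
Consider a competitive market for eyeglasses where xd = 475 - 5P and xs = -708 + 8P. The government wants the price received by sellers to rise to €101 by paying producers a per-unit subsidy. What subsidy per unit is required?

At a seller price of 101, quantity supplied is -708 + 8·101 = 100.
Buyers absorb 100 only when they pay Pb with 475 − 5·Pb = 100, i.e. Pb = 75.
s = Ps − Pb = 101 − 75 = 26.

Required subsidy s = €26 per unit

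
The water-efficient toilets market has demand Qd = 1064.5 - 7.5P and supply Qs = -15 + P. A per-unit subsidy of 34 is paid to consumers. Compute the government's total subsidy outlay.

Government cost = 4828

Pre-subsidy: 1064.5 - 7.5P = -15 + P gives P* = 127, Q* = 112.
With the rebate, buyers effectively pay Pb = Ps − 34, where Ps is the price sellers receive.
Demand in terms of Ps becomes Qd = 1064.5 − 7.5(Ps − 34) = 1319.5 - 7.5Ps. Setting this equal to supply: 1319.5 - 7.5Ps = -15 + Ps, so Ps = 157.
Buyers pay Pb = 157 − 34 = 123; Q' = -15 + 1·157 = 142.
Government outlay = subsidy × quantity = 34 × 142 = 4828.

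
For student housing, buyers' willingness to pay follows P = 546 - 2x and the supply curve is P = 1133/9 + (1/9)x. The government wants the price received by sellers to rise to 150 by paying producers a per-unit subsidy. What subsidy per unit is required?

At a seller price of 150, quantity supplied is -1133 + 9·150 = 217.
Buyers absorb 217 only when they pay Pb = 546 − 2·217 = 112.
s = Ps − Pb = 150 − 112 = 38.

Required subsidy s = 38 per unit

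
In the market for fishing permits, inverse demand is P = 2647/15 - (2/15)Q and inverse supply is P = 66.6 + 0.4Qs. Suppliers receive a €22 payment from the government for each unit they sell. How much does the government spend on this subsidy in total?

Government cost = €5439.5

Pre-subsidy: 2647/15 - (2/15)Q = 66.6 + 0.4Q gives Q* = 206 and P* = 149.
With the subsidy, sellers receive Ps = Pb + 22 for each unit, where Pb is the price buyers pay.
On the curves, Pb = 2647/15 - (2/15)Q and Ps = 66.6 + 0.4Q; the wedge Ps − Pb = 22 gives 66.6 + 0.4Q − (2647/15 - (2/15)Q) = 22, so Q' = 247.25.
Then Pb = 2647/15 − (2/15)·247.25 = 143.5 and Ps = 66.6 + 0.4·247.25 = 165.5.
Government outlay = subsidy × quantity = 22 × 247.25 = 5439.5.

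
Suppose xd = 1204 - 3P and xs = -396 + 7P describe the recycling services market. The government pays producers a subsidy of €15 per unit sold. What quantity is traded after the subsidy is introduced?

Pre-subsidy: 1204 - 3P = -396 + 7P gives P* = 160, x* = 724.
With the subsidy, sellers receive Ps = Pb + 15 for each unit, where Pb is the price buyers pay.
Supply in terms of Pb becomes xs = -396 + 7(Pb + 15) = -291 + 7Pb. Setting this equal to demand: 1204 - 3Pb = -291 + 7Pb, so Pb = 149.5.
Sellers receive Ps = 149.5 + 15 = 164.5; x' = 1204 − 3·149.5 = 755.5.

x' = 755.5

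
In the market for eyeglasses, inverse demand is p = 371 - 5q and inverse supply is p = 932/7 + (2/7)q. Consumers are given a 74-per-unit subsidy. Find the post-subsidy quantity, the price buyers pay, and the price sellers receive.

Pre-subsidy: 371 - 5q = 932/7 + (2/7)q gives q* = 45 and p* = 146.
With the rebate, buyers effectively pay pb = ps − 74, where ps is the price sellers receive.
On the curves, pb = 371 - 5q and ps = 932/7 + (2/7)q; the wedge ps − pb = 74 gives 932/7 + (2/7)q − (371 - 5q) = 74, so q' = 59.
Then pb = 371 − 5·59 = 76 and ps = 932/7 + (2/7)·59 = 150.

q' = 59; buyers pay 76; sellers receive 150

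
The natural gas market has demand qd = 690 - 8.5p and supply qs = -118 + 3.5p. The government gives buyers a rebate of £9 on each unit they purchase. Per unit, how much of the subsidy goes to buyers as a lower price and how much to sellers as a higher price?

Pre-subsidy: 690 - 8.5p = -118 + 3.5p gives p* = 202/3, q* = 353/3.
With the rebate, buyers effectively pay pb = ps − 9, where ps is the price sellers receive.
Demand in terms of ps becomes qd = 690 − 8.5(ps − 9) = 766.5 - 8.5ps. Setting this equal to supply: 766.5 - 8.5ps = -118 + 3.5ps, so ps = 1769/24.
Buyers pay pb = 1769/24 − 9 = 1553/24; q' = -118 + 3.5·(1769/24) = 6719/48.
Buyers' price falls by p* − pb = 202/3 − 1553/24 = 2.625; sellers' price rises by ps − p* = 1769/24 − 202/3 = 6.375.

Buyers gain £2.625 per unit; sellers gain £6.375 per unit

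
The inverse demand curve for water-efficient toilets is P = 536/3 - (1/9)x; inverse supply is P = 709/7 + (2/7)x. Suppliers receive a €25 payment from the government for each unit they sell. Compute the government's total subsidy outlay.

Pre-subsidy: 536/3 - (1/9)x = 709/7 + (2/7)x gives x* = 195 and P* = 157.
With the subsidy, sellers receive Ps = Pb + 25 for each unit, where Pb is the price buyers pay.
On the curves, Pb = 536/3 - (1/9)x and Ps = 709/7 + (2/7)x; the wedge Ps − Pb = 25 gives 709/7 + (2/7)x − (536/3 - (1/9)x) = 25, so x' = 258.
Then Pb = 536/3 − (1/9)·258 = 150 and Ps = 709/7 + (2/7)·258 = 175.
Government outlay = subsidy × quantity = 25 × 258 = 6450.

Government cost = €6450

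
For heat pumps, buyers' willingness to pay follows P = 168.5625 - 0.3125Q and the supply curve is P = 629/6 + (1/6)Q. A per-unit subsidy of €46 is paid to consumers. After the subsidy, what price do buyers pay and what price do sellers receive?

Pre-subsidy: 168.5625 - 0.3125Q = 629/6 + (1/6)Q gives Q* = 133 and P* = 127.
With the rebate, buyers effectively pay Pb = Ps − 46, where Ps is the price sellers receive.
On the curves, Pb = 168.5625 - 0.3125Q and Ps = 629/6 + (1/6)Q; the wedge Ps − Pb = 46 gives 629/6 + (1/6)Q − (168.5625 - 0.3125Q) = 46, so Q' = 229.
Then Pb = 168.5625 − 0.3125·229 = 97 and Ps = 629/6 + (1/6)·229 = 143.

Buyers pay €97; sellers receive €143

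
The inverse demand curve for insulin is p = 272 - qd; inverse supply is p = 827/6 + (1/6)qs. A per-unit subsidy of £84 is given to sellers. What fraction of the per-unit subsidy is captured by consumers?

Consumer share = 6/7

Pre-subsidy: 272 - q = 827/6 + (1/6)q gives q* = 115 and p* = 157.
With the subsidy, sellers receive ps = pb + 84 for each unit, where pb is the price buyers pay.
On the curves, pb = 272 - q and ps = 827/6 + (1/6)q; the wedge ps − pb = 84 gives 827/6 + (1/6)q − (272 - q) = 84, so q' = 187.
Then pb = 272 − 1·187 = 85 and ps = 827/6 + (1/6)·187 = 169.
Buyers' price falls by p* − pb = 157 − 85 = 72; sellers' price rises by ps − p* = 169 − 157 = 12.
So consumers capture 72/84 = 6/7 of each unit of subsidy.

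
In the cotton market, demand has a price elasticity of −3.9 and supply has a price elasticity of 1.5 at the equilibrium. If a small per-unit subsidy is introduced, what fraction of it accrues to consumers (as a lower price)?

For a small subsidy around the equilibrium, the benefit split depends on the relative slopes, which at a point are proportional to the elasticities.
Buyer share = εs/(εs + |εd|) = 1.5/(1.5 + 3.9) = 5/18; seller share = |εd|/(εs + |εd|) = 13/18.

Consumer share = 5/18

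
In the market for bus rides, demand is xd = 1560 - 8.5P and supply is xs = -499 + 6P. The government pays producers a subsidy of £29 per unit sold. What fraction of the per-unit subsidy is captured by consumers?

Consumer share = 12/29

Pre-subsidy: 1560 - 8.5P = -499 + 6P gives P* = 142, x* = 353.
With the subsidy, sellers receive Ps = Pb + 29 for each unit, where Pb is the price buyers pay.
Supply in terms of Pb becomes xs = -499 + 6(Pb + 29) = -325 + 6Pb. Setting this equal to demand: 1560 - 8.5Pb = -325 + 6Pb, so Pb = 130.
Sellers receive Ps = 130 + 29 = 159; x' = 1560 − 8.5·130 = 455.
Buyers' price falls by P* − Pb = 142 − 130 = 12; sellers' price rises by Ps − P* = 159 − 142 = 17.
So consumers capture 12/29 = 12/29 of each unit of subsidy.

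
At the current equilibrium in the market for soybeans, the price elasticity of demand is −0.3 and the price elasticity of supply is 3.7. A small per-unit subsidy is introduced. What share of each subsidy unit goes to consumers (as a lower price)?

Consumer share = 0.925

For a small subsidy around the equilibrium, the benefit split depends on the relative slopes, which at a point are proportional to the elasticities.
Buyer share = εs/(εs + |εd|) = 3.7/(3.7 + 0.3) = 0.925; seller share = |εd|/(εs + |εd|) = 0.075.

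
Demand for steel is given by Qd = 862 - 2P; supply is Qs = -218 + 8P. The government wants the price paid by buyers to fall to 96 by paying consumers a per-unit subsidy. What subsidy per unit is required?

Required subsidy s = 15 per unit

At a buyer price of 96, quantity demanded is 862 − 2·96 = 670.
Sellers supply 670 only when they receive Ps with -218 + 8·Ps = 670, i.e. Ps = 111.
s = Ps − Pb = 111 − 96 = 15.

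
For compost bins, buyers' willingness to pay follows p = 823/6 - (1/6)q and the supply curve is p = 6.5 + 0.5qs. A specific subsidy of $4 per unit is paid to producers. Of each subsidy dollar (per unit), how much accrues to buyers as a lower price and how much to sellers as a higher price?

Pre-subsidy: 823/6 - (1/6)q = 6.5 + 0.5q gives q* = 196 and p* = 104.5.
With the subsidy, sellers receive ps = pb + 4 for each unit, where pb is the price buyers pay.
On the curves, pb = 823/6 - (1/6)q and ps = 6.5 + 0.5q; the wedge ps − pb = 4 gives 6.5 + 0.5q − (823/6 - (1/6)q) = 4, so q' = 202.
Then pb = 823/6 − (1/6)·202 = 103.5 and ps = 6.5 + 0.5·202 = 107.5.
Buyers' price falls by p* − pb = 104.5 − 103.5 = 1; sellers' price rises by ps − p* = 107.5 − 104.5 = 3.

Buyers gain $1 per unit; sellers gain $3 per unit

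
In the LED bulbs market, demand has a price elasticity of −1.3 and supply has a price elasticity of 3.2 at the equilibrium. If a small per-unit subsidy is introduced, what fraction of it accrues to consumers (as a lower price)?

Consumer share = 32/45

For a small subsidy around the equilibrium, the benefit split depends on the relative slopes, which at a point are proportional to the elasticities.
Buyer share = εs/(εs + |εd|) = 3.2/(3.2 + 1.3) = 32/45; seller share = |εd|/(εs + |εd|) = 13/45.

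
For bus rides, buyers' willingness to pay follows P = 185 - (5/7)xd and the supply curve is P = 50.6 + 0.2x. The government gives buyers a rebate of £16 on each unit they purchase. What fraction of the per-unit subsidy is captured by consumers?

Pre-subsidy: 185 - (5/7)x = 50.6 + 0.2x gives x* = 147 and P* = 80.
With the rebate, buyers effectively pay Pb = Ps − 16, where Ps is the price sellers receive.
On the curves, Pb = 185 - (5/7)x and Ps = 50.6 + 0.2x; the wedge Ps − Pb = 16 gives 50.6 + 0.2x − (185 - (5/7)x) = 16, so x' = 164.5.
Then Pb = 185 − (5/7)·164.5 = 67.5 and Ps = 50.6 + 0.2·164.5 = 83.5.
Buyers' price falls by P* − Pb = 80 − 67.5 = 12.5; sellers' price rises by Ps − P* = 83.5 − 80 = 3.5.
So consumers capture 12.5/16 = 0.78125 of each unit of subsidy.

Consumer share = 0.78125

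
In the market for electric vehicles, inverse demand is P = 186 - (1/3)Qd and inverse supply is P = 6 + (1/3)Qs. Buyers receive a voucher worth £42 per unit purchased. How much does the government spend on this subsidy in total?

Pre-subsidy: 186 - (1/3)Q = 6 + (1/3)Q gives Q* = 270 and P* = 96.
With the rebate, buyers effectively pay Pb = Ps − 42, where Ps is the price sellers receive.
On the curves, Pb = 186 - (1/3)Q and Ps = 6 + (1/3)Q; the wedge Ps − Pb = 42 gives 6 + (1/3)Q − (186 - (1/3)Q) = 42, so Q' = 333.
Then Pb = 186 − (1/3)·333 = 75 and Ps = 6 + (1/3)·333 = 117.
Government outlay = subsidy × quantity = 42 × 333 = 13986.

Government cost = £13986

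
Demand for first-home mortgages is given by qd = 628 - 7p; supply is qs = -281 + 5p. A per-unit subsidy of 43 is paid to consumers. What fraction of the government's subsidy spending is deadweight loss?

Pre-subsidy: 628 - 7p = -281 + 5p gives p* = 75.75, q* = 97.75.
With the rebate, buyers effectively pay pb = ps − 43, where ps is the price sellers receive.
Demand in terms of ps becomes qd = 628 − 7(ps − 43) = 929 - 7ps. Setting this equal to supply: 929 - 7ps = -281 + 5ps, so ps = 605/6.
Buyers pay pb = 605/6 − 43 = 347/6; q' = -281 + 5·(605/6) = 1339/6.
ΔCS = ½(97.75 + 1339/6)(75.75 − 347/6) = 827965/288; ΔPS = ½(97.75 + 1339/6)(605/6 − 75.75) = 1159151/288.
Government spending = 43 × 1339/6 = 57577/6.
DWL = ½ × 43 × (1339/6 − 97.75) = 64715/24; fraction = (64715/24) / (57577/6) = 1505/5356.

DWL / government spending = 1505/5356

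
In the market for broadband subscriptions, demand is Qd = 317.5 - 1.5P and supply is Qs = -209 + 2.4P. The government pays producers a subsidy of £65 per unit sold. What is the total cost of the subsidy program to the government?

Government cost = £11375

Pre-subsidy: 317.5 - 1.5P = -209 + 2.4P gives P* = 135, Q* = 115.
With the subsidy, sellers receive Ps = Pb + 65 for each unit, where Pb is the price buyers pay.
Supply in terms of Pb becomes Qs = -209 + 2.4(Pb + 65) = -53 + 2.4Pb. Setting this equal to demand: 317.5 - 1.5Pb = -53 + 2.4Pb, so Pb = 95.
Sellers receive Ps = 95 + 65 = 160; Q' = 317.5 − 1.5·95 = 175.
Government outlay = subsidy × quantity = 65 × 175 = 11375.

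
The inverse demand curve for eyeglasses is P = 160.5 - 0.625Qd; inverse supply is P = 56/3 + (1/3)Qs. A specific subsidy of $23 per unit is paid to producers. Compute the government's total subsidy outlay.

Pre-subsidy: 160.5 - 0.625Q = 56/3 + (1/3)Q gives Q* = 148 and P* = 68.
With the subsidy, sellers receive Ps = Pb + 23 for each unit, where Pb is the price buyers pay.
On the curves, Pb = 160.5 - 0.625Q and Ps = 56/3 + (1/3)Q; the wedge Ps − Pb = 23 gives 56/3 + (1/3)Q − (160.5 - 0.625Q) = 23, so Q' = 172.
Then Pb = 160.5 − 0.625·172 = 53 and Ps = 56/3 + (1/3)·172 = 76.
Government outlay = subsidy × quantity = 23 × 172 = 3956.

Government cost = $3956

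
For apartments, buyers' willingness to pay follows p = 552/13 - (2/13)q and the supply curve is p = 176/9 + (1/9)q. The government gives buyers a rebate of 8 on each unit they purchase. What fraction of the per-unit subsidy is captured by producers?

Pre-subsidy: 552/13 - (2/13)q = 176/9 + (1/9)q gives q* = 2680/31 and p* = 904/31.
With the rebate, buyers effectively pay pb = ps − 8, where ps is the price sellers receive.
On the curves, pb = 552/13 - (2/13)q and ps = 176/9 + (1/9)q; the wedge ps − pb = 8 gives 176/9 + (1/9)q − (552/13 - (2/13)q) = 8, so q' = 3616/31.
Then pb = 552/13 − (2/13)·(3616/31) = 760/31 and ps = 176/9 + (1/9)·(3616/31) = 1008/31.
Buyers' price falls by p* − pb = 904/31 − 760/31 = 144/31; sellers' price rises by ps − p* = 1008/31 − 904/31 = 104/31.
So producers capture (104/31)/8 = 13/31 of each unit of subsidy.

Producer share = 13/31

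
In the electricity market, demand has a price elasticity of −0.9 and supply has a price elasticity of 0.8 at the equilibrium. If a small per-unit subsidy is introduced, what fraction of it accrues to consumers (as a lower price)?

Consumer share = 8/17

For a small subsidy around the equilibrium, the benefit split depends on the relative slopes, which at a point are proportional to the elasticities.
Buyer share = εs/(εs + |εd|) = 0.8/(0.8 + 0.9) = 8/17; seller share = |εd|/(εs + |εd|) = 9/17.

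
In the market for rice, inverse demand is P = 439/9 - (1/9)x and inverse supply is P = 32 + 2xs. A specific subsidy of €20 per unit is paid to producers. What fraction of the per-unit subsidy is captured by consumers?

Pre-subsidy: 439/9 - (1/9)x = 32 + 2x gives x* = 151/19 and P* = 910/19.
With the subsidy, sellers receive Ps = Pb + 20 for each unit, where Pb is the price buyers pay.
On the curves, Pb = 439/9 - (1/9)x and Ps = 32 + 2x; the wedge Ps − Pb = 20 gives 32 + 2x − (439/9 - (1/9)x) = 20, so x' = 331/19.
Then Pb = 439/9 − (1/9)·(331/19) = 890/19 and Ps = 32 + 2·(331/19) = 1270/19.
Buyers' price falls by P* − Pb = 910/19 − 890/19 = 20/19; sellers' price rises by Ps − P* = 1270/19 − 910/19 = 360/19.
So consumers capture (20/19)/20 = 1/19 of each unit of subsidy.

Consumer share = 1/19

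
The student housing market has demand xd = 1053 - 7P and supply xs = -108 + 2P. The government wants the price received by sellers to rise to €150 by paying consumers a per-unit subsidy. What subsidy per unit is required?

Required subsidy s = €27 per unit

At a seller price of 150, quantity supplied is -108 + 2·150 = 192.
Buyers absorb 192 only when they pay Pb with 1053 − 7·Pb = 192, i.e. Pb = 123.
s = Ps − Pb = 150 − 123 = 27.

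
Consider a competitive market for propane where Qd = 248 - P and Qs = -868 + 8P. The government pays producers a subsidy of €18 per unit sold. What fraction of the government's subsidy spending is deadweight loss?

DWL / government spending = 2/35

Pre-subsidy: 248 - P = -868 + 8P gives P* = 124, Q* = 124.
With the subsidy, sellers receive Ps = Pb + 18 for each unit, where Pb is the price buyers pay.
Supply in terms of Pb becomes Qs = -868 + 8(Pb + 18) = -724 + 8Pb. Setting this equal to demand: 248 - Pb = -724 + 8Pb, so Pb = 108.
Sellers receive Ps = 108 + 18 = 126; Q' = 248 − 1·108 = 140.
ΔCS = ½(124 + 140)(124 − 108) = 2112; ΔPS = ½(124 + 140)(126 − 124) = 264.
Government spending = 18 × 140 = 2520.
DWL = ½ × 18 × (140 − 124) = 144; fraction = 144 / 2520 = 2/35.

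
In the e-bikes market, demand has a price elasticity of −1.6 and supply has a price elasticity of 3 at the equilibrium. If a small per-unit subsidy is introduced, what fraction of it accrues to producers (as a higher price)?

Producer share = 8/23

For a small subsidy around the equilibrium, the benefit split depends on the relative slopes, which at a point are proportional to the elasticities.
Buyer share = εs/(εs + |εd|) = 3/(3 + 1.6) = 15/23; seller share = |εd|/(εs + |εd|) = 8/23.
So producers capture 8/23 of the subsidy.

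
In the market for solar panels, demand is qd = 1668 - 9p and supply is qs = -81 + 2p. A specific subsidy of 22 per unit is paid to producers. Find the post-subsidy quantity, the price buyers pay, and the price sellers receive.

q' = 273; buyers pay 155; sellers receive 177

Pre-subsidy: 1668 - 9p = -81 + 2p gives p* = 159, q* = 237.
With the subsidy, sellers receive ps = pb + 22 for each unit, where pb is the price buyers pay.
Supply in terms of pb becomes qs = -81 + 2(pb + 22) = -37 + 2pb. Setting this equal to demand: 1668 - 9pb = -37 + 2pb, so pb = 155.
Sellers receive ps = 155 + 22 = 177; q' = 1668 − 9·155 = 273.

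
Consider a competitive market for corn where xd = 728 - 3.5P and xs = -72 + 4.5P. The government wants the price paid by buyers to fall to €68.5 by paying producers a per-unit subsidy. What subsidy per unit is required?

Required subsidy s = €56 per unit

At a buyer price of 68.5, quantity demanded is 728 − 3.5·68.5 = 488.25.
Sellers supply 488.25 only when they receive Ps with -72 + 4.5·Ps = 488.25, i.e. Ps = 124.5.
s = Ps − Pb = 124.5 − 68.5 = 56.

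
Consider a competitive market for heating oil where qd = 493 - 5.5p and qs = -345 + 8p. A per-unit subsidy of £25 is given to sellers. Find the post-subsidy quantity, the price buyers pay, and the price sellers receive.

Pre-subsidy: 493 - 5.5p = -345 + 8p gives p* = 1676/27, q* = 4093/27.
With the subsidy, sellers receive ps = pb + 25 for each unit, where pb is the price buyers pay.
Supply in terms of pb becomes qs = -345 + 8(pb + 25) = -145 + 8pb. Setting this equal to demand: 493 - 5.5pb = -145 + 8pb, so pb = 1276/27.
Sellers receive ps = 1276/27 + 25 = 1951/27; q' = 493 − 5.5·(1276/27) = 6293/27.

q' = 6293/27; buyers pay 1276/27; sellers receive 1951/27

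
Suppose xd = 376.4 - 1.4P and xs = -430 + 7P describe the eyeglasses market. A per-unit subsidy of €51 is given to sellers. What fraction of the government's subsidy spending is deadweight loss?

Pre-subsidy: 376.4 - 1.4P = -430 + 7P gives P* = 96, x* = 242.
With the subsidy, sellers receive Ps = Pb + 51 for each unit, where Pb is the price buyers pay.
Supply in terms of Pb becomes xs = -430 + 7(Pb + 51) = -73 + 7Pb. Setting this equal to demand: 376.4 - 1.4Pb = -73 + 7Pb, so Pb = 53.5.
Sellers receive Ps = 53.5 + 51 = 104.5; x' = 376.4 − 1.4·53.5 = 301.5.
ΔCS = ½(242 + 301.5)(96 − 53.5) = 11549.375; ΔPS = ½(242 + 301.5)(104.5 − 96) = 2309.875.
Government spending = 51 × 301.5 = 15376.5.
DWL = ½ × 51 × (301.5 − 242) = 1517.25; fraction = 1517.25 / 15376.5 = 119/1206.

DWL / government spending = 119/1206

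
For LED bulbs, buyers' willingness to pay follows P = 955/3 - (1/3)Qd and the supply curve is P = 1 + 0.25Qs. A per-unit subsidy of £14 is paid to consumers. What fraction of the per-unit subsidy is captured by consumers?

Pre-subsidy: 955/3 - (1/3)Q = 1 + 0.25Q gives Q* = 544 and P* = 137.
With the rebate, buyers effectively pay Pb = Ps − 14, where Ps is the price sellers receive.
On the curves, Pb = 955/3 - (1/3)Q and Ps = 1 + 0.25Q; the wedge Ps − Pb = 14 gives 1 + 0.25Q − (955/3 - (1/3)Q) = 14, so Q' = 568.
Then Pb = 955/3 − (1/3)·568 = 129 and Ps = 1 + 0.25·568 = 143.
Buyers' price falls by P* − Pb = 137 − 129 = 8; sellers' price rises by Ps − P* = 143 − 137 = 6.
So consumers capture 8/14 = 4/7 of each unit of subsidy.

Consumer share = 4/7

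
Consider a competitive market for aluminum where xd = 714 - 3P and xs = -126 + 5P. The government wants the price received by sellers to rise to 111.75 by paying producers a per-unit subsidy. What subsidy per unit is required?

Required subsidy s = 18 per unit

At a seller price of 111.75, quantity supplied is -126 + 5·111.75 = 432.75.
Buyers absorb 432.75 only when they pay Pb with 714 − 3·Pb = 432.75, i.e. Pb = 93.75.
s = Ps − Pb = 111.75 − 93.75 = 18.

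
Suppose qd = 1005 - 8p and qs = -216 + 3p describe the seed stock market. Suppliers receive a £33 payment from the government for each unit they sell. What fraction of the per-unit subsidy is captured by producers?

Pre-subsidy: 1005 - 8p = -216 + 3p gives p* = 111, q* = 117.
With the subsidy, sellers receive ps = pb + 33 for each unit, where pb is the price buyers pay.
Supply in terms of pb becomes qs = -216 + 3(pb + 33) = -117 + 3pb. Setting this equal to demand: 1005 - 8pb = -117 + 3pb, so pb = 102.
Sellers receive ps = 102 + 33 = 135; q' = 1005 − 8·102 = 189.
Buyers' price falls by p* − pb = 111 − 102 = 9; sellers' price rises by ps − p* = 135 − 111 = 24.
So producers capture 24/33 = 8/11 of each unit of subsidy.

Producer share = 8/11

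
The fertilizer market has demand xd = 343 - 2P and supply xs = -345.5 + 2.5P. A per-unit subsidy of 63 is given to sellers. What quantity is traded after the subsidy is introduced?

x' = 107

Pre-subsidy: 343 - 2P = -345.5 + 2.5P gives P* = 153, x* = 37.
With the subsidy, sellers receive Ps = Pb + 63 for each unit, where Pb is the price buyers pay.
Supply in terms of Pb becomes xs = -345.5 + 2.5(Pb + 63) = -188 + 2.5Pb. Setting this equal to demand: 343 - 2Pb = -188 + 2.5Pb, so Pb = 118.
Sellers receive Ps = 118 + 63 = 181; x' = 343 − 2·118 = 107.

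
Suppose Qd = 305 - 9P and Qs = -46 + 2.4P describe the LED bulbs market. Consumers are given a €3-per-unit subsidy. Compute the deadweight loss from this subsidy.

Deadweight loss = 162/19

Pre-subsidy: 305 - 9P = -46 + 2.4P gives P* = 585/19, Q* = 530/19.
With the rebate, buyers effectively pay Pb = Ps − 3, where Ps is the price sellers receive.
Demand in terms of Ps becomes Qd = 305 − 9(Ps − 3) = 332 - 9Ps. Setting this equal to supply: 332 - 9Ps = -46 + 2.4Ps, so Ps = 630/19.
Buyers pay Pb = 630/19 − 3 = 573/19; Q' = -46 + 2.4·(630/19) = 638/19.
The subsidy expands output by 638/19 − 530/19 = 108/19 past the efficient level; on those units the gap between marginal cost and willingness to pay runs from 0 up to 3.
DWL = ½ × 3 × 108/19 = 162/19.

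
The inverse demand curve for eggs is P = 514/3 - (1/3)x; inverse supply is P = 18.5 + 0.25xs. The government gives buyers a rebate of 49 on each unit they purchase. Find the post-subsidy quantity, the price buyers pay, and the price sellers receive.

Pre-subsidy: 514/3 - (1/3)x = 18.5 + 0.25x gives x* = 262 and P* = 84.
With the rebate, buyers effectively pay Pb = Ps − 49, where Ps is the price sellers receive.
On the curves, Pb = 514/3 - (1/3)x and Ps = 18.5 + 0.25x; the wedge Ps − Pb = 49 gives 18.5 + 0.25x − (514/3 - (1/3)x) = 49, so x' = 346.
Then Pb = 514/3 − (1/3)·346 = 56 and Ps = 18.5 + 0.25·346 = 105.

x' = 346; buyers pay 56; sellers receive 105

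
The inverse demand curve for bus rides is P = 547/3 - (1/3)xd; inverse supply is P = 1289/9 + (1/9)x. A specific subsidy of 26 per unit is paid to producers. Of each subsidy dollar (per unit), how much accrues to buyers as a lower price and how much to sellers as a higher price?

Pre-subsidy: 547/3 - (1/3)x = 1289/9 + (1/9)x gives x* = 88 and P* = 153.
With the subsidy, sellers receive Ps = Pb + 26 for each unit, where Pb is the price buyers pay.
On the curves, Pb = 547/3 - (1/3)x and Ps = 1289/9 + (1/9)x; the wedge Ps − Pb = 26 gives 1289/9 + (1/9)x − (547/3 - (1/3)x) = 26, so x' = 146.5.
Then Pb = 547/3 − (1/3)·146.5 = 133.5 and Ps = 1289/9 + (1/9)·146.5 = 159.5.
Buyers' price falls by P* − Pb = 153 − 133.5 = 19.5; sellers' price rises by Ps − P* = 159.5 − 153 = 6.5.

Buyers gain 19.5 per unit; sellers gain 6.5 per unit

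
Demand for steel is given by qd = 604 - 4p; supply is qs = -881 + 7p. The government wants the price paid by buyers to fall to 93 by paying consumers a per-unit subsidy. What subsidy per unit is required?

At a buyer price of 93, quantity demanded is 604 − 4·93 = 232.
Sellers supply 232 only when they receive ps with -881 + 7·ps = 232, i.e. ps = 159.
s = ps − pb = 159 − 93 = 66.

Required subsidy s = 66 per unit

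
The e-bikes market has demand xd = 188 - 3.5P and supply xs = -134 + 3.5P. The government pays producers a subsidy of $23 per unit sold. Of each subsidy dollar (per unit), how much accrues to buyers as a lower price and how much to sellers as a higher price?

Buyers gain $11.5 per unit; sellers gain $11.5 per unit

Pre-subsidy: 188 - 3.5P = -134 + 3.5P gives P* = 46, x* = 27.
With the subsidy, sellers receive Ps = Pb + 23 for each unit, where Pb is the price buyers pay.
Supply in terms of Pb becomes xs = -134 + 3.5(Pb + 23) = -53.5 + 3.5Pb. Setting this equal to demand: 188 - 3.5Pb = -53.5 + 3.5Pb, so Pb = 34.5.
Sellers receive Ps = 34.5 + 23 = 57.5; x' = 188 − 3.5·34.5 = 67.25.
Buyers' price falls by P* − Pb = 46 − 34.5 = 11.5; sellers' price rises by Ps − P* = 57.5 − 46 = 11.5.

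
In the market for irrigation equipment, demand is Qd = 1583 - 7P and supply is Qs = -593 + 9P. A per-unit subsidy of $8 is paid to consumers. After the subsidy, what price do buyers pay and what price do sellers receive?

Pre-subsidy: 1583 - 7P = -593 + 9P gives P* = 136, Q* = 631.
With the rebate, buyers effectively pay Pb = Ps − 8, where Ps is the price sellers receive.
Demand in terms of Ps becomes Qd = 1583 − 7(Ps − 8) = 1639 - 7Ps. Setting this equal to supply: 1639 - 7Ps = -593 + 9Ps, so Ps = 139.5.
Buyers pay Pb = 139.5 − 8 = 131.5; Q' = -593 + 9·139.5 = 662.5.

Buyers pay $131.5; sellers receive $139.5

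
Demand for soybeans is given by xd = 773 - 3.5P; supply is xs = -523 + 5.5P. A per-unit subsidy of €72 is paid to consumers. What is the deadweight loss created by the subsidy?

Pre-subsidy: 773 - 3.5P = -523 + 5.5P gives P* = 144, x* = 269.
With the rebate, buyers effectively pay Pb = Ps − 72, where Ps is the price sellers receive.
Demand in terms of Ps becomes xd = 773 − 3.5(Ps − 72) = 1025 - 3.5Ps. Setting this equal to supply: 1025 - 3.5Ps = -523 + 5.5Ps, so Ps = 172.
Buyers pay Pb = 172 − 72 = 100; x' = -523 + 5.5·172 = 423.
The subsidy expands output by 423 − 269 = 154 past the efficient level; on those units the gap between marginal cost and willingness to pay runs from 0 up to 72.
DWL = ½ × 72 × 154 = 5544.

Deadweight loss = €5544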